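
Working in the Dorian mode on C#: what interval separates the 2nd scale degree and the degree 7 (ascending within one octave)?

minor sixth

C# dorian: C# D# E F# G# A# B.
So we need the interval from D# up to B.
6 letter names make it a sixth; at 8 semitones (a half step narrower than major) the quality is minor.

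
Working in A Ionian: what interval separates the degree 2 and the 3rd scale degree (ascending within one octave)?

major 2nd

Spelling A Ionian: A B C# D E F# G#.
The degree 2 is B and the degree 3 is C#.
Counting 2 letters and 2 half steps from B gives a major second.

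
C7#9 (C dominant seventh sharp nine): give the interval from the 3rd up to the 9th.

C7#9 is spelled C–E–G–Bb–D#.
That puts E below D#.
Counting 7 letters and 11 half steps from E gives a major seventh.

M7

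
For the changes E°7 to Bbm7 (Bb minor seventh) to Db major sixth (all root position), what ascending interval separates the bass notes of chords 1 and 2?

The roots are E and Bb.
E up to Bb is 6 semitones, a half step narrower than a perfect fifth, so the interval is diminished.

d5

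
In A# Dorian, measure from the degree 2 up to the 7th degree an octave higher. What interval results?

The scale runs A# B# C# D# E# F## G#.
Degree 2 = B#; degree 7 (up an octave) = G#.
13 letter names make it a thirteenth; at 20 semitones (a half step narrower than major) the quality is minor.

minor thirteenth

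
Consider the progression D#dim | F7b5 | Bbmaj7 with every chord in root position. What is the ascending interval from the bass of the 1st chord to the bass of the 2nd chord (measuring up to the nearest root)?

diminished 3rd

The roots are D# and F.
From D# to F: 2 semitones over a third = diminished.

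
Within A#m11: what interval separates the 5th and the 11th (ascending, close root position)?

Spelling the chord: A# C# E# G# B# D#.
The 5th is E# and the 11th is D#.
E# up to D# is 10 semitones, a half step narrower than a major seventh, so the interval is minor.

minor seventh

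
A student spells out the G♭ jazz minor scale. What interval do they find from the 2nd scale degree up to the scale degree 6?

perfect fifth

G♭ melodic minor: G♭ A♭ B𝄫 C♭ D♭ E♭ F.
The 2nd scale degree is A♭ and the 6th scale degree is E♭.
From A♭ to E♭ is 7 semitones, exactly the perfect fifth.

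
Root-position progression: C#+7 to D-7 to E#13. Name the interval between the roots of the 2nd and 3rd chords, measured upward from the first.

A2

The roots are D and E#.
2 letter names make it a second; at 3 semitones (a half step wider than major) the quality is augmented.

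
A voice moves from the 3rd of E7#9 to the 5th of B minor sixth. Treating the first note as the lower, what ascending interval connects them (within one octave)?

minor seventh

The 3rd of E7#9 is G♯; the 5th of B minor sixth is F♯.
G♯ up to F♯ is 10 semitones, a half step narrower than a major seventh, so the interval is minor.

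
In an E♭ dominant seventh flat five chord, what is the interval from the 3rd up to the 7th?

diminished fifth

The chord tones of E♭ dominant seventh flat five are E♭–G–B𝄫–D♭.
The 3rd is G and the 7th is D♭.
From G to D♭: 6 semitones over a fifth = diminished.
That tritone between 3rd and 7th is what gives the dominant seventh its pull toward resolution.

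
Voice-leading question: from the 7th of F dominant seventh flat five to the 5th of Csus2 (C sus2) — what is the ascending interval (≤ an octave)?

F dominant seventh flat five has Eb as its 7th, and Csus2 (C sus2) has G as its 5th.
Counting 3 letters and 4 half steps from Eb gives a major third.

major third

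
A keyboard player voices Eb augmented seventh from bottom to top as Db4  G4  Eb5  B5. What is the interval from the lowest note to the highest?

The outer voices are Db4 and B5.
Db up to B is 22 semitones, a half step wider than a major thirteenth, so the interval is augmented.

augmented 13th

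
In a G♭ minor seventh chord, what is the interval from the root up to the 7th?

minor seventh

G♭m7 (G♭ minor seventh): G♭–B𝄫–D♭–F♭.
Root = G♭; 7th = F♭.
From G♭ to F♭: 10 semitones over a seventh = minor.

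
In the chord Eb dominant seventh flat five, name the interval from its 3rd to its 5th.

The chord tones of Eb7b5 are Eb, G, Bbb, Db.
That puts G below Bbb.
From G to Bbb: 2 semitones over a third = diminished.

diminished third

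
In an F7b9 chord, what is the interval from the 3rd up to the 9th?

F7b9: F-A-C-Eb-Gb.
That puts A below Gb.
From A to Gb: 9 semitones over a seventh = diminished.

d7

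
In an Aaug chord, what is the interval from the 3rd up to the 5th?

Aaug is spelled A, C♯, E♯.
The 3rd is C♯ and the 5th is E♯.
C♯ up to E♯ spans 3 letter names and 4 semitones — a major third.

major 3rd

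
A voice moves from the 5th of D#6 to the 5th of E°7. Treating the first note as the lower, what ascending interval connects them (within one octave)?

D#6 has A# as its 5th, and E°7 has Bb as its 5th.
2 letter names make it a second; at 0 semitones (a whole step narrower than major) the quality is diminished.

diminished second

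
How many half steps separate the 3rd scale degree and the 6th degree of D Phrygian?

The scale is D Eb F G A Bb C.
F up to Bb is a perfect fourth — 5 semitones.

5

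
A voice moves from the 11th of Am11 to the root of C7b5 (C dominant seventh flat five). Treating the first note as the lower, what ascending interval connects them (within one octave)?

The 11th of Am11 is D; the root of C7b5 (C dominant seventh flat five) is C.
From D to C: 10 semitones over a seventh = minor.

minor 7th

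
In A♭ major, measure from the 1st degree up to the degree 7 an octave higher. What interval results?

major fourteenth

A♭ major: A♭ B♭ C D♭ E♭ F G.
That puts A♭ below G.
A♭ up to G spans 14 letter names and 23 semitones — a major fourteenth.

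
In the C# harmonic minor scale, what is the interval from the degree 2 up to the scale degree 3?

The scale runs C# D# E F# G# A B#.
Degree 2 = D#; 3rd degree = E.
From D# to E: 1 semitone over a second = minor.

minor second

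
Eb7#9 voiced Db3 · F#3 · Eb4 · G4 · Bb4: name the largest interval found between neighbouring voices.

diminished 7th

Adjacent intervals: Db3→F#3 = augmented third; F#3→Eb4 = diminished seventh; Eb4→G4 = major third; G4→Bb4 = minor third.
The largest is F#3 to Eb4, a diminished seventh (9 semitones).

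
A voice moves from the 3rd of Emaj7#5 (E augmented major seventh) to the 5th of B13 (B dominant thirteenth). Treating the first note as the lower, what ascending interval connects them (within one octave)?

m7

The 3rd of Emaj7#5 (E augmented major seventh) is G#; the 5th of B13 (B dominant thirteenth) is F#.
G# up to F# is 10 semitones, a half step narrower than a major seventh, so the interval is minor.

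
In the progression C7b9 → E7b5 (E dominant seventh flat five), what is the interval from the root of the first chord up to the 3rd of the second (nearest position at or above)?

augmented fifth

The root of C7b9 is C; the 3rd of E7b5 (E dominant seventh flat five) is G♯.
C up to G♯ is 8 semitones, a half step wider than a perfect fifth, so the interval is augmented.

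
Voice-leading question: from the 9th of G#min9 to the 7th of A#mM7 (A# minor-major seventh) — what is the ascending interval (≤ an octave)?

G#min9 has A# as its 9th, and A#mM7 (A# minor-major seventh) has G## as its 7th.
From A# to G## is 11 semitones, exactly the major seventh.

M7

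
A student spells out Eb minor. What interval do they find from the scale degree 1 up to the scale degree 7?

minor 7th

Spelling Eb minor: Eb F Gb Ab Bb Cb Db.
So we need the interval from Eb up to Db.
From Eb to Db: 10 semitones over a seventh = minor.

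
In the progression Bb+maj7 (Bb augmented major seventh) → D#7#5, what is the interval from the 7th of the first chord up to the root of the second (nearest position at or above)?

Bb+maj7 (Bb augmented major seventh) has A as its 7th, and D#7#5 has D# as its root.
4 letter names make it a fourth; at 6 semitones (a half step wider than perfect) the quality is augmented.

A4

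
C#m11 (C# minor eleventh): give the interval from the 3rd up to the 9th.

The chord tones of C#m11 (C# minor eleventh) are C#-E-G#-B-D#-F#.
3rd = E; 9th = D#.
Counting 7 letters and 11 half steps from E gives a major seventh.

major seventh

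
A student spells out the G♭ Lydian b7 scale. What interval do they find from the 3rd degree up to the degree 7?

diminished fifth

The scale runs G♭ A♭ B♭ C D♭ E♭ F♭.
That puts B♭ below F♭.
5 letter names make it a fifth; at 6 semitones (a half step narrower than perfect) the quality is diminished.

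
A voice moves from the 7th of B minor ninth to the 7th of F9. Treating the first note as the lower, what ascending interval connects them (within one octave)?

diminished 5th

The 7th of B minor ninth is A; the 7th of F9 is E♭.
From A to E♭: 6 semitones over a fifth = diminished.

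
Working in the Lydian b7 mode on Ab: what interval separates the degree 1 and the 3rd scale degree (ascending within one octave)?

major 3rd

Spelling the Lydian b7 mode on Ab: Ab Bb C D Eb F Gb.
Degree 1 = Ab; scale degree 3 = C.
Ab up to C spans 3 letter names and 4 semitones — a major third.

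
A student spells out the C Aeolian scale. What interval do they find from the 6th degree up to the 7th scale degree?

major second

Spelling the C Aeolian scale: C D E♭ F G A♭ B♭.
So we need the interval from A♭ up to B♭.
From A♭ to B♭ is 2 semitones, exactly the major second.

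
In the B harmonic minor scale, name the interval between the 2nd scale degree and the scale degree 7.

B harmonic minor: B C# D E F# G A#.
So we need the interval from C# up to A#.
C# up to A# spans 6 letter names and 9 semitones — a major sixth.

major 6th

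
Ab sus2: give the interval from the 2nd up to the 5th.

The chord tones of Absus2 are Ab Bb Eb.
2nd = Bb; 5th = Eb.
From Bb to Eb is 5 semitones, exactly the perfect fourth.

perfect 4th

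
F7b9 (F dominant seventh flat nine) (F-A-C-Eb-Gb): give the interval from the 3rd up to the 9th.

d7

3rd = A; 9th = Gb.
From A to Gb: 9 semitones over a seventh = diminished.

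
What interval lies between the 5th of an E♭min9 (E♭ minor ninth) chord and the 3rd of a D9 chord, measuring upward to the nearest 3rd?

augmented fifth

The 5th of E♭min9 (E♭ minor ninth) is B♭; the 3rd of D9 is F♯.
B♭ up to F♯ is 8 semitones, a half step wider than a perfect fifth, so the interval is augmented.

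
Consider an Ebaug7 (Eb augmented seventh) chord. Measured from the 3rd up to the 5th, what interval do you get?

major 3rd

The chord tones of Eb7#5 (Eb augmented seventh) are Eb–G–B–Db.
3rd = G; 5th = B.
Counting 3 letters and 4 half steps from G gives a major third.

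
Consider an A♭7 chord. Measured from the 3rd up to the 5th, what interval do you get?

Spelling the chord: A♭–C–E♭–G♭.
That puts C below E♭.
From C to E♭: 3 semitones over a third = minor.

m3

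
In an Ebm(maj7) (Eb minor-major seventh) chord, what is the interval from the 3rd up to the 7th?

augmented fifth

EbmM7 (Eb minor-major seventh) is spelled Eb–Gb–Bb–D.
3rd = Gb; 7th = D.
Gb up to D is 8 semitones, a half step wider than a perfect fifth, so the interval is augmented.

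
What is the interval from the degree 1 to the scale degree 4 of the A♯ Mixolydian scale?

P4

A♯ mixolydian: A♯ B♯ C𝄪 D♯ E♯ F𝄪 G♯.
That puts A♯ below D♯.
A♯ up to D♯ spans 4 letter names and 5 semitones — a perfect fourth.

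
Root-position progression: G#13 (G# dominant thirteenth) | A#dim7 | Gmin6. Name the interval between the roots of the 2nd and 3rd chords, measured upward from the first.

The roots are A# and G.
A# up to G is 9 semitones, a whole step narrower than a major seventh, so the interval is diminished.

d7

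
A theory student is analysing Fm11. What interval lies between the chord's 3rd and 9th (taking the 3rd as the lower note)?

major seventh

Fm11 (F minor eleventh): F Ab C Eb G Bb.
The 3rd is Ab and the 9th is G.
Ab up to G spans 7 letter names and 11 semitones — a major seventh.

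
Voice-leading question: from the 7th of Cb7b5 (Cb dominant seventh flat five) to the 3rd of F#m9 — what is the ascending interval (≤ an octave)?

augmented seventh

Cb7b5 (Cb dominant seventh flat five) has Bbb as its 7th, and F#m9 has A as its 3rd.
Bbb up to A is 12 semitones, a half step wider than a major seventh, so the interval is augmented.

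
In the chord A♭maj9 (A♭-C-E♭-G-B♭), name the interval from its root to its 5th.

P5

The root is A♭ and the 5th is E♭.
From A♭ to E♭ is 7 semitones, exactly the perfect fifth.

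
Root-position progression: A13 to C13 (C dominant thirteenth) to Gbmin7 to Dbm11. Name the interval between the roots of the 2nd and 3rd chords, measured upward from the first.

diminished fifth

The roots are C and Gb.
From C to Gb: 6 semitones over a fifth = diminished.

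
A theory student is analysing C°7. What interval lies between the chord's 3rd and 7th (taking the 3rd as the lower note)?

diminished fifth

C°7 (C diminished seventh): C-E♭-G♭-B𝄫.
3rd = E♭; 7th = B𝄫.
5 letter names make it a fifth; at 6 semitones (a half step narrower than perfect) the quality is diminished.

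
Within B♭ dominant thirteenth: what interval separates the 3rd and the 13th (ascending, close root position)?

B♭ dominant thirteenth: B♭-D-F-A♭-C-G.
3rd = D; 13th = G.
From D to G is 17 semitones, exactly the perfect eleventh.

perfect eleventh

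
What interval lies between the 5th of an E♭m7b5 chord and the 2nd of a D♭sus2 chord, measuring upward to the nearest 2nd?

augmented 4th

The 5th of E♭m7b5 is B𝄫; the 2nd of D♭sus2 is E♭.
B𝄫 up to E♭ is 6 semitones, a half step wider than a perfect fourth, so the interval is augmented.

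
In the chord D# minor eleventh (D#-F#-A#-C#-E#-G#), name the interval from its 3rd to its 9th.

So we need the interval from F# up to E#.
Counting 7 letters and 11 half steps from F# gives a major seventh.

major 7th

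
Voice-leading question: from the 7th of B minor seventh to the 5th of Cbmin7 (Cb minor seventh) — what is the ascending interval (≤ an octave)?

diminished seventh

B minor seventh has A as its 7th, and Cbmin7 (Cb minor seventh) has Gb as its 5th.
A up to Gb is 9 semitones, a whole step narrower than a major seventh, so the interval is diminished.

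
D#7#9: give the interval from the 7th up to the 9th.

The chord tones of D#7#9 are D#–F##–A#–C#–E##.
That puts C# below E##.
3 letter names make it a third; at 5 semitones (a half step wider than major) the quality is augmented.

augmented 3rd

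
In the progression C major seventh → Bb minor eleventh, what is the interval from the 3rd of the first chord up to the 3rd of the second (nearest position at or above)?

The 3rd of C major seventh is E; the 3rd of Bb minor eleventh is Db.
7 letter names make it a seventh; at 9 semitones (a whole step narrower than major) the quality is diminished.

diminished seventh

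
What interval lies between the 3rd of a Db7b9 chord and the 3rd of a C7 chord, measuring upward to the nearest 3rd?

major 7th

The 3rd of Db7b9 is F; the 3rd of C7 is E.
From F to E is 11 semitones, exactly the major seventh.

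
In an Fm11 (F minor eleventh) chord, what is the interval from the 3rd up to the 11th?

Spelling the chord: F–Ab–C–Eb–G–Bb.
So we need the interval from Ab up to Bb.
Counting 9 letters and 14 half steps from Ab gives a major ninth.

major ninth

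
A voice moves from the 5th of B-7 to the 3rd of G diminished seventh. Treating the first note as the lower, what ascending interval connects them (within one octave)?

diminished fourth

The 5th of B-7 is F#; the 3rd of G diminished seventh is Bb.
4 letter names make it a fourth; at 4 semitones (a half step narrower than perfect) the quality is diminished.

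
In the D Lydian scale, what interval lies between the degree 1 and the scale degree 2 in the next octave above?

Spelling the D Lydian scale: D E F# G# A B C#.
So we need the interval from D up to E.
D up to E spans 9 letter names and 14 semitones — a major ninth.

major ninth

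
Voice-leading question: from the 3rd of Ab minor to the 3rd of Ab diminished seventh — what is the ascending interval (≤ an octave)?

The 3rd of Ab minor is Cb; the 3rd of Ab diminished seventh is Cb.
From Cb to Cb is 0 semitones, exactly the perfect unison.

perfect unison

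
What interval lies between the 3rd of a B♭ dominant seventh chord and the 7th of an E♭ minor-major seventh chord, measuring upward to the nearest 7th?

The 3rd of B♭ dominant seventh is D; the 7th of E♭ minor-major seventh is D.
D up to D spans 1 letter names and 0 semitones — a perfect unison.

perfect 1st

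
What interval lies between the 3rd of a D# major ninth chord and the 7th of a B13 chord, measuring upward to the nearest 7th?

D# major ninth has F## as its 3rd, and B13 has A as its 7th.
3 letter names make it a third; at 2 semitones (a whole step narrower than major) the quality is diminished.

d3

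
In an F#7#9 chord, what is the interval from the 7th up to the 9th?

F#7#9: F#-A#-C#-E-G##.
So we need the interval from E up to G##.
E up to G## is 5 semitones, a half step wider than a major third, so the interval is augmented.

augmented third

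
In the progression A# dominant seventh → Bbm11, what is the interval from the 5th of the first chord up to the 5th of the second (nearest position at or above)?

d2

The 5th of A# dominant seventh is E#; the 5th of Bbm11 is F.
2 letter names make it a second; at 0 semitones (a whole step narrower than major) the quality is diminished.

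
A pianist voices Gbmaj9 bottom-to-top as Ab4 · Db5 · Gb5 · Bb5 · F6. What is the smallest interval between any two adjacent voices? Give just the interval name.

Adjacent intervals: Ab4→Db5 = perfect fourth; Db5→Gb5 = perfect fourth; Gb5→Bb5 = major third; Bb5→F6 = perfect fifth.
The smallest is Gb5 to Bb5, a major third (4 semitones).

major third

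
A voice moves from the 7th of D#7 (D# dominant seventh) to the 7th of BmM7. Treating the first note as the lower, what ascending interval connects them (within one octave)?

D#7 (D# dominant seventh) has C# as its 7th, and BmM7 has A# as its 7th.
Counting 6 letters and 9 half steps from C# gives a major sixth.

M6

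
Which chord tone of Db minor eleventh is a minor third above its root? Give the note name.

Fb

Db minor eleventh: Db Fb Ab Cb Eb Gb.
The root is Db. A minor third above Db is Fb.
Fb is the chord's 3rd.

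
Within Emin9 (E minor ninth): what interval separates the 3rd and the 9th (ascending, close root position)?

The chord tones of E minor ninth are E G B D F♯.
3rd = G; 9th = F♯.
From G to F♯ is 11 semitones, exactly the major seventh.

major seventh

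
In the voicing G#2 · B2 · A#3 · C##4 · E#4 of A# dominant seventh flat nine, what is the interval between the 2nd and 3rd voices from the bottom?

M7

Those voices are B2 and A#3.
Counting 7 letters and 11 half steps from B gives a major seventh.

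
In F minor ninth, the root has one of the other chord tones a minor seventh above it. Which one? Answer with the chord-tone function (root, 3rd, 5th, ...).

7th

Fmin9 (F minor ninth): F, Ab, C, Eb, G.
The root is F. A minor seventh above F is Eb.
Eb is the chord's 7th.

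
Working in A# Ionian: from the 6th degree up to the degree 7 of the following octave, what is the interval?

A# major: A# B# C## D# E# F## G##.
That puts F## below G##.
From F## to G## is 14 semitones, exactly the major ninth.

major 9th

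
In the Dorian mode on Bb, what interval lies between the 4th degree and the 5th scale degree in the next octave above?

major ninth

Spelling the Dorian mode on Bb: Bb C Db Eb F G Ab.
That puts Eb below F.
From Eb to F is 14 semitones, exactly the major ninth.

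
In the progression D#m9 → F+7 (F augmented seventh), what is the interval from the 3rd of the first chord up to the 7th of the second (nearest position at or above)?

The 3rd of D#m9 is F#; the 7th of F+7 (F augmented seventh) is Eb.
F# up to Eb is 9 semitones, a whole step narrower than a major seventh, so the interval is diminished.

diminished seventh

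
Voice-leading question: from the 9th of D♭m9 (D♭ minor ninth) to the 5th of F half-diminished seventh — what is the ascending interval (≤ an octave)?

m6

D♭m9 (D♭ minor ninth) has E♭ as its 9th, and F half-diminished seventh has C♭ as its 5th.
From E♭ to C♭: 8 semitones over a sixth = minor.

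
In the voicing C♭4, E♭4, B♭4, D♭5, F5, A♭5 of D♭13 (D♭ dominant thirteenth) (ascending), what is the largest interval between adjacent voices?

Adjacent intervals: C♭4→E♭4 = major third; E♭4→B♭4 = perfect fifth; B♭4→D♭5 = minor third; D♭5→F5 = major third; F5→A♭5 = minor third.
The largest is E♭4 to B♭4, a perfect fifth (7 semitones).

perfect 5th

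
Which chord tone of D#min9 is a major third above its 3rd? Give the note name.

A#

Spelling the chord: D#-F#-A#-C#-E#.
The 3rd is F#. A major third above F# is A#.
A# is the chord's 5th.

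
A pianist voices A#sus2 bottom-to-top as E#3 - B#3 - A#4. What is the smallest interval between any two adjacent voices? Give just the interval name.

perfect fifth

Adjacent intervals: E#3→B#3 = perfect fifth; B#3→A#4 = minor seventh.
The smallest is E#3 to B#3, a perfect fifth (7 semitones).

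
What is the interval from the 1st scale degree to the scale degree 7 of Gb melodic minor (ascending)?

Gb melodic minor: Gb Ab Bbb Cb Db Eb F.
So we need the interval from Gb up to F.
From Gb to F is 11 semitones, exactly the major seventh.

major seventh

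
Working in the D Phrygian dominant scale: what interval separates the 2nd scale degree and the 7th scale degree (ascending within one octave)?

major 6th

D phrygian dominant: D Eb F# G A Bb C.
That puts Eb below C.
From Eb to C is 9 semitones, exactly the major sixth.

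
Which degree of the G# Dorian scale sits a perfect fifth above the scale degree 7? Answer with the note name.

C#

The scale is G# A# B C# D# E# F#.
The scale degree 7 is F#; a perfect fifth above that is C# — scale degree 4.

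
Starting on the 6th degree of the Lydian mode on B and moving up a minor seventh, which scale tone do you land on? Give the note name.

F#

The scale is B C♯ D♯ E♯ F♯ G♯ A♯.
The 6th degree is G♯; a minor seventh above that is F♯ — scale degree 5.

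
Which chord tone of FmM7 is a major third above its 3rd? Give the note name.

The chord tones of FmM7 are F–Ab–C–E.
The 3rd is Ab. A major third above Ab is C.
C is the chord's 5th.

C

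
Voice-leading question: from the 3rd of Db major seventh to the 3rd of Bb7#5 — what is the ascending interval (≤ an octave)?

The 3rd of Db major seventh is F; the 3rd of Bb7#5 is D.
F up to D spans 6 letter names and 9 semitones — a major sixth.

major sixth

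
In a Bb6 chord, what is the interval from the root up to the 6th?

major sixth

Bb6 (Bb major sixth) is spelled Bb-D-F-G.
So we need the interval from Bb up to G.
From Bb to G is 9 semitones, exactly the major sixth.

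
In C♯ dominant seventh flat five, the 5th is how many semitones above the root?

C♯ dominant seventh flat five is spelled C♯, E♯, G, B.
C♯ to G is a diminished fifth: 6 semitones.

6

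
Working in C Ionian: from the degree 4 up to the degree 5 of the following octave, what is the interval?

major 9th

Spelling C Ionian: C D E F G A B.
Degree 4 = F; 5th degree (up an octave) = G.
From F to G is 14 semitones, exactly the major ninth.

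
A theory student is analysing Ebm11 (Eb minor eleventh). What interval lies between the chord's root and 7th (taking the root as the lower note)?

minor seventh

The chord tones of Ebm11 (Eb minor eleventh) are Eb, Gb, Bb, Db, F, Ab.
Root = Eb; 7th = Db.
From Eb to Db: 10 semitones over a seventh = minor.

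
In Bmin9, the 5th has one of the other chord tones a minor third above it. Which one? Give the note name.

A

B minor ninth: B–D–F#–A–C#.
The 5th is F#. A minor third above F# is A.
A is the chord's 7th.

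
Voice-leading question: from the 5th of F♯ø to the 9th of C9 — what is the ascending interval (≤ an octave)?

major 2nd

The 5th of F♯ø is C; the 9th of C9 is D.
C up to D spans 2 letter names and 2 semitones — a major second.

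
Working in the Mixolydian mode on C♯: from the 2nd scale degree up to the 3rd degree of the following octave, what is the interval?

Spelling the Mixolydian mode on C♯: C♯ D♯ E♯ F♯ G♯ A♯ B.
The 2nd scale degree is D♯ and the scale degree 3 (up an octave) is E♯.
From D♯ to E♯ is 14 semitones, exactly the major ninth.

major ninth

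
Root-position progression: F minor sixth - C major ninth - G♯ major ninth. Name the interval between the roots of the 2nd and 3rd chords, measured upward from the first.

augmented fifth

The roots are C and G♯.
From C to G♯: 8 semitones over a fifth = augmented.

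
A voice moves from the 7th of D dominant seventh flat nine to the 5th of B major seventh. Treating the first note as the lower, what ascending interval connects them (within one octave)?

augmented fourth

The 7th of D dominant seventh flat nine is C; the 5th of B major seventh is F♯.
4 letter names make it a fourth; at 6 semitones (a half step wider than perfect) the quality is augmented.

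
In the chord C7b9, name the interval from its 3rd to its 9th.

diminished seventh

Spelling the chord: C E G B♭ D♭.
That puts E below D♭.
From E to D♭: 9 semitones over a seventh = diminished.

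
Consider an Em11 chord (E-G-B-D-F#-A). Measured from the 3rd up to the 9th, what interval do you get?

3rd = G; 9th = F#.
Counting 7 letters and 11 half steps from G gives a major seventh.

major seventh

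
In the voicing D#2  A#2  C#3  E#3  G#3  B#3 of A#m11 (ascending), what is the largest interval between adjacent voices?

perfect 5th

Adjacent intervals: D#2→A#2 = perfect fifth; A#2→C#3 = minor third; C#3→E#3 = major third; E#3→G#3 = minor third; G#3→B#3 = major third.
The largest is D#2 to A#2, a perfect fifth (7 semitones).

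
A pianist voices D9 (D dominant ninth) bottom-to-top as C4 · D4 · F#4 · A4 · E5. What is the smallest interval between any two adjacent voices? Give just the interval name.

major second

Adjacent intervals: C4→D4 = major second; D4→F#4 = major third; F#4→A4 = minor third; A4→E5 = perfect fifth.
The smallest is C4 to D4, a major second (2 semitones).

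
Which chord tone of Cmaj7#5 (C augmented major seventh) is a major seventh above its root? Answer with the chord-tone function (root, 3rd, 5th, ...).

7th

C augmented major seventh is spelled C E G# B.
The root is C. A major seventh above C is B.
B is the chord's 7th.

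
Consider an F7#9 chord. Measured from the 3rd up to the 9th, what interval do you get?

F7#9 (F dominant seventh sharp nine) is spelled F-A-C-E♭-G♯.
The 3rd is A and the 9th is G♯.
A up to G♯ spans 7 letter names and 11 semitones — a major seventh.

M7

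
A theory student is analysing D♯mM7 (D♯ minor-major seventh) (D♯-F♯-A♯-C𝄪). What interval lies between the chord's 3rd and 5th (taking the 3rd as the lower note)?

The 3rd is F♯ and the 5th is A♯.
Counting 3 letters and 4 half steps from F♯ gives a major third.

major 3rd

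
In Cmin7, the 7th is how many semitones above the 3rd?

C minor seventh: C–E♭–G–B♭.
E♭ to B♭ is a perfect fifth: 7 semitones.

7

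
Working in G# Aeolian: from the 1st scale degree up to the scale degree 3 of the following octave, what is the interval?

minor 10th

The scale runs G# A# B C# D# E F#.
The 1st scale degree is G# and the 3rd degree (up an octave) is B.
From G# to B: 15 semitones over a tenth = minor.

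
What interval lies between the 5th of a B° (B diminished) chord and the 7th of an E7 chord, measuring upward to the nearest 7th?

major sixth

B° (B diminished) has F as its 5th, and E7 has D as its 7th.
F up to D spans 6 letter names and 9 semitones — a major sixth.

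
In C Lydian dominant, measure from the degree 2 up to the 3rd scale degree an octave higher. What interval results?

M9

Spelling C Lydian dominant: C D E F# G A Bb.
The degree 2 is D and the 3rd degree (up an octave) is E.
Counting 9 letters and 14 half steps from D gives a major ninth.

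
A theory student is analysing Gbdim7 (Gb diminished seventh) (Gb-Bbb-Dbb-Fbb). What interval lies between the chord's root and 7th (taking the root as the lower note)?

diminished 7th

So we need the interval from Gb up to Fbb.
Gb up to Fbb is 9 semitones, a whole step narrower than a major seventh, so the interval is diminished.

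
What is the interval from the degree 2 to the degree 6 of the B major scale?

Spelling the B major scale: B C# D# E F# G# A#.
That puts C# below G#.
Counting 5 letters and 7 half steps from C# gives a perfect fifth.

perfect fifth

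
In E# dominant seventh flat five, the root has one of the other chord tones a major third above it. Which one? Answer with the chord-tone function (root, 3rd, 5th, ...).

3rd

E#7b5 is spelled E#, G##, B, D#.
The root is E#. A major third above E# is G##.
G## is the chord's 3rd.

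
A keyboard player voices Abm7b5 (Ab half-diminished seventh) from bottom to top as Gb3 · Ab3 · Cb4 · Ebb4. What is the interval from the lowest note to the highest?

minor 6th

The outer voices are Gb3 and Ebb4.
6 letter names make it a sixth; at 8 semitones (a half step narrower than major) the quality is minor.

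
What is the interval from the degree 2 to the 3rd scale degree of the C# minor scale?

minor 2nd

The scale runs C# D# E F# G# A B.
So we need the interval from D# up to E.
D# up to E is 1 semitone, a half step narrower than a major second, so the interval is minor.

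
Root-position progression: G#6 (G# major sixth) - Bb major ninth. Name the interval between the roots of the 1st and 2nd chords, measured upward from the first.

d3

The roots are G# and Bb.
G# up to Bb is 2 semitones, a whole step narrower than a major third, so the interval is diminished.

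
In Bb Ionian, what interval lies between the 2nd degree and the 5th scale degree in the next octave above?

The scale runs Bb C D Eb F G A.
2nd degree = C; 5th degree (up an octave) = F.
Counting 11 letters and 17 half steps from C gives a perfect eleventh.

perfect eleventh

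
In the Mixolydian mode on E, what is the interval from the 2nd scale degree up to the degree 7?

minor sixth

The scale runs E F♯ G♯ A B C♯ D.
The 2nd scale degree is F♯ and the scale degree 7 is D.
F♯ up to D is 8 semitones, a half step narrower than a major sixth, so the interval is minor.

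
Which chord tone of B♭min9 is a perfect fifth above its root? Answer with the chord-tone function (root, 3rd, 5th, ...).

B♭m9: B♭, D♭, F, A♭, C.
The root is B♭. A perfect fifth above B♭ is F.
F is the chord's 5th.

5th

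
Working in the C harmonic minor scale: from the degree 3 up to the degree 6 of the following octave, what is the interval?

The scale runs C D Eb F G Ab B.
Degree 3 = Eb; degree 6 (up an octave) = Ab.
Eb up to Ab spans 11 letter names and 17 semitones — a perfect eleventh.

P11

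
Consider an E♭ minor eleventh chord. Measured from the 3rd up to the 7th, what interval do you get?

perfect fifth

E♭ minor eleventh is spelled E♭-G♭-B♭-D♭-F-A♭.
3rd = G♭; 7th = D♭.
Counting 5 letters and 7 half steps from G♭ gives a perfect fifth.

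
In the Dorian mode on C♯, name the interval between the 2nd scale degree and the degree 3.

Spelling the Dorian mode on C♯: C♯ D♯ E F♯ G♯ A♯ B.
That puts D♯ below E.
2 letter names make it a second; at 1 semitone (a half step narrower than major) the quality is minor.

minor second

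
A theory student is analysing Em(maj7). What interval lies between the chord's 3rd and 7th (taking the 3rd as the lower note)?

augmented 5th

EmM7 is spelled E–G–B–D#.
3rd = G; 7th = D#.
G up to D# is 8 semitones, a half step wider than a perfect fifth, so the interval is augmented.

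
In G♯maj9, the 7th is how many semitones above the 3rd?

The chord tones of G♯maj9 (G♯ major ninth) are G♯–B♯–D♯–F𝄪–A♯.
B♯ to F𝄪 is a perfect fifth: 7 semitones.

7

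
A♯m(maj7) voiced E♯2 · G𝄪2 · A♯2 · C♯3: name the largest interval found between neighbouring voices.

Adjacent intervals: E♯2→G𝄪2 = major third; G𝄪2→A♯2 = minor second; A♯2→C♯3 = minor third.
The largest is E♯2 to G𝄪2, a major third (4 semitones).

major third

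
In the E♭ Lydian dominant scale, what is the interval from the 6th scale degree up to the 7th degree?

The scale runs E♭ F G A B♭ C D♭.
The 6th scale degree is C and the 7th degree is D♭.
From C to D♭: 1 semitone over a second = minor.

minor second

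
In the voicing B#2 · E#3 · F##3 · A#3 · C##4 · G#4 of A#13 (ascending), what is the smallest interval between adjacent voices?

major second

Adjacent intervals: B#2→E#3 = perfect fourth; E#3→F##3 = major second; F##3→A#3 = minor third; A#3→C##4 = major third; C##4→G#4 = diminished fifth.
The smallest is E#3 to F##3, a major second (2 semitones).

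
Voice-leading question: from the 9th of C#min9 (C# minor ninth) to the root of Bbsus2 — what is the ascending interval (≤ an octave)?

C#min9 (C# minor ninth) has D# as its 9th, and Bbsus2 has Bb as its root.
6 letter names make it a sixth; at 7 semitones (a whole step narrower than major) the quality is diminished.

diminished sixth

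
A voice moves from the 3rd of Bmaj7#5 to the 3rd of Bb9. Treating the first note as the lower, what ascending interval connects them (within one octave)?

The 3rd of Bmaj7#5 is D#; the 3rd of Bb9 is D.
8 letter names make it an octave; at 11 semitones (a half step narrower than perfect) the quality is diminished.

diminished octave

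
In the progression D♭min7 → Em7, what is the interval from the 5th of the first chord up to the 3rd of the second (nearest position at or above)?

major 7th

The 5th of D♭min7 is A♭; the 3rd of Em7 is G.
From A♭ to G is 11 semitones, exactly the major seventh.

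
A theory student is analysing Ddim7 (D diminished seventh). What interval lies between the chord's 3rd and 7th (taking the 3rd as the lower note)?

diminished 5th

Spelling the chord: D F A♭ C♭.
3rd = F; 7th = C♭.
From F to C♭: 6 semitones over a fifth = diminished.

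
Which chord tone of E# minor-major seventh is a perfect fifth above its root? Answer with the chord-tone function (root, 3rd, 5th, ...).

5th

E#mM7: E#–G#–B#–D##.
The root is E#. A perfect fifth above E# is B#.
B# is the chord's 5th.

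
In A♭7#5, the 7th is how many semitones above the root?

10

A♭7#5 is spelled A♭ C E G♭.
A♭ to G♭ is a minor seventh: 10 semitones.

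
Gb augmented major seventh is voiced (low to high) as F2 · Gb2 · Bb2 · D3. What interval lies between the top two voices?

Those voices are Bb2 and D3.
Bb up to D spans 3 letter names and 4 semitones — a major third.

major third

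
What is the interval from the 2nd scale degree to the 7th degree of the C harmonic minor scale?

major sixth

Spelling the C harmonic minor scale: C D Eb F G Ab B.
So we need the interval from D up to B.
D up to B spans 6 letter names and 9 semitones — a major sixth.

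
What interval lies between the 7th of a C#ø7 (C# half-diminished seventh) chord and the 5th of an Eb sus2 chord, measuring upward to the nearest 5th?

d8

The 7th of C#ø7 (C# half-diminished seventh) is B; the 5th of Eb sus2 is Bb.
From B to Bb: 11 semitones over an octave = diminished.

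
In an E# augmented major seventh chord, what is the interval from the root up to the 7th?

Spelling the chord: E#-G##-B##-D##.
That puts E# below D##.
Counting 7 letters and 11 half steps from E# gives a major seventh.

major seventh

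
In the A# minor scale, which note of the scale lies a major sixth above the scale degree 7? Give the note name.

E#

The scale is A# B# C# D# E# F# G#.
The scale degree 7 is G#; a major sixth above that is E# — scale degree 5.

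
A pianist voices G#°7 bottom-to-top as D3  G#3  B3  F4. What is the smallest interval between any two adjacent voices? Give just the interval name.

minor third

Adjacent intervals: D3→G#3 = augmented fourth; G#3→B3 = minor third; B3→F4 = diminished fifth.
The smallest is G#3 to B3, a minor third (3 semitones).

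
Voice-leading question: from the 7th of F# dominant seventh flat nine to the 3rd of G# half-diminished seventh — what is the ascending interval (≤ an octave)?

perfect 5th

The 7th of F# dominant seventh flat nine is E; the 3rd of G# half-diminished seventh is B.
E up to B spans 5 letter names and 7 semitones — a perfect fifth.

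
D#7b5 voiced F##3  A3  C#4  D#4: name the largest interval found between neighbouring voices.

major third

Adjacent intervals: F##3→A3 = diminished third; A3→C#4 = major third; C#4→D#4 = major second.
The largest is A3 to C#4, a major third (4 semitones).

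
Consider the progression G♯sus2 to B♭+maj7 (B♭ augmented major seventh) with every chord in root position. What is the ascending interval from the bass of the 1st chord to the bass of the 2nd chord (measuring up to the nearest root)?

diminished 3rd

The roots are G♯ and B♭.
G♯ up to B♭ is 2 semitones, a whole step narrower than a major third, so the interval is diminished.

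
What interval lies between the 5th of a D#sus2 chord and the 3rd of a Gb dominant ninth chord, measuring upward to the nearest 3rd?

D#sus2 has A# as its 5th, and Gb dominant ninth has Bb as its 3rd.
2 letter names make it a second; at 0 semitones (a whole step narrower than major) the quality is diminished.

d2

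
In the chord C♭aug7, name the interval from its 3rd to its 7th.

C♭+7 (C♭ augmented seventh): C♭-E♭-G-B𝄫.
That puts E♭ below B𝄫.
5 letter names make it a fifth; at 6 semitones (a half step narrower than perfect) the quality is diminished.
This 3–7 tritone is the characteristic tension at the heart of the dominant sound.

diminished fifth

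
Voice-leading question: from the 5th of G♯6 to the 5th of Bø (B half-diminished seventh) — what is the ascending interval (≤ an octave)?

G♯6 has D♯ as its 5th, and Bø (B half-diminished seventh) has F as its 5th.
From D♯ to F: 2 semitones over a third = diminished.

d3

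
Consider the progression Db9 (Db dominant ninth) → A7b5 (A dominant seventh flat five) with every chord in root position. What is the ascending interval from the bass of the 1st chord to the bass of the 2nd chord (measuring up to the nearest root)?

augmented fifth

The roots are Db and A.
Db up to A is 8 semitones, a half step wider than a perfect fifth, so the interval is augmented.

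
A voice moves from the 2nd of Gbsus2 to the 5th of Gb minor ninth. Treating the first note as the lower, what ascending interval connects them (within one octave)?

Gbsus2 has Ab as its 2nd, and Gb minor ninth has Db as its 5th.
Counting 4 letters and 5 half steps from Ab gives a perfect fourth.

perfect 4th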